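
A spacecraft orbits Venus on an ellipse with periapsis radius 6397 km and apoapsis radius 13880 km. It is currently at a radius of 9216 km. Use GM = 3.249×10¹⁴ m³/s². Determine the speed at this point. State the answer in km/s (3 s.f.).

v ≈ 6.20 km/s

Semi-major axis a = (r_p + r_a)/2 = 10138 km = 1.014×10⁷ m.
Vis-viva: v² = μ(2/r − 1/a) = 3.249×10¹⁴ × (2.170×10⁻⁷ − 9.863×10⁻⁸) = 3.846×10⁷ m²/s².
v = 6202 m/s = 6.202 km/s.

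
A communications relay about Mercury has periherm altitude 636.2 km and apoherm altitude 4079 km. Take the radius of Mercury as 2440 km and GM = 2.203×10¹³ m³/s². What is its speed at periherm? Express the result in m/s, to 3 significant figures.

v ≈ 3120 m/s

r_p = 2440 + 636.2 = 3076.2 km = 3.0762×10⁶ m.
r_a = 2440 + 4079 = 6519.0 km = 6.5190×10⁶ m.
Semi-major axis a = (r_p + r_a)/2 = 4797.6 km = 4.798×10⁶ m.
Vis-viva: v² = μ(2/r − 1/a) = 2.203×10¹³ × (6.502×10⁻⁷ − 2.084×10⁻⁷) = 9.731×10⁶ m²/s².
v = 3119 m/s.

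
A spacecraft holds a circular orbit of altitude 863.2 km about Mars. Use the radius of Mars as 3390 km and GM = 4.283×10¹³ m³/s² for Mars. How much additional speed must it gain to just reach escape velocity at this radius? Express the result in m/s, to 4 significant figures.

Δv ≈ 1314 m/s

r = 3390 + 863.2 = 4253.2 km = 4.2532×10⁶ m.
Circular speed v_c = √(μ/r) = 3173 m/s.
Escape speed v_esc = √(2μ/r) = √2 × v_c = 4488 m/s.
Δv = v_esc − v_c = 1314 m/s.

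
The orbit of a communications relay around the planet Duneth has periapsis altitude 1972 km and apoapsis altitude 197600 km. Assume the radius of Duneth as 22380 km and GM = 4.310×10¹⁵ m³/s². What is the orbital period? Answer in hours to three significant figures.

T ≈ 35.9 hours

r_p = 22380 + 1972 = 24352 km = 2.4352×10⁷ m.
r_a = 22380 + 197600 = 219980 km = 2.1998×10⁸ m.
Semi-major axis a = (r_p + r_a)/2 = (24352 + 2.1998×10⁵)/2 = 1.2217×10⁵ km = 1.222×10⁸ m.
By Kepler's third law T = 2π√(a³/μ) = 2π × 2.057×10⁴ = 1.292×10⁵ s.
= 35.90 hours.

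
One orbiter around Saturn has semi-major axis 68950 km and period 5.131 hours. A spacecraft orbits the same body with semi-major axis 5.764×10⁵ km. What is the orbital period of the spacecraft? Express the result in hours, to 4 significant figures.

T₂ ≈ 124.0 hours

Kepler's third law: T² ∝ a³, so T₂ = T₁ (a₂/a₁)^(3/2).
a₂/a₁ = 8.360, (a₂/a₁)^(3/2) = 24.17.
T₂ = 5.131 × 24.17 = 124.0 hours.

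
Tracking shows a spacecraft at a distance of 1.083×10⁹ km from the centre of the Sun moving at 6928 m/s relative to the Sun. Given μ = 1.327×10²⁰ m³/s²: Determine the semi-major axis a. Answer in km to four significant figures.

a ≈ 6.734×10⁸ km

r = 1.083×10¹² m.
Vis-viva rearranged: 1/a = 2/r − v²/μ = 1.847×10⁻¹² − 3.617×10⁻¹³ = 1.485×10⁻¹² m⁻¹.
a = 6.734×10¹¹ m = 6.7339×10⁸ km.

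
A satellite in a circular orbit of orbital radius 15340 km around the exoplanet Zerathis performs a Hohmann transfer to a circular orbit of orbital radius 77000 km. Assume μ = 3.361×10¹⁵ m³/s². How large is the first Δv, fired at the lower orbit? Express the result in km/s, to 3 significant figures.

r₁ = 15340 km = 1.534×10⁷ m.
r₂ = 77000 km = 7.700×10⁷ m.
Transfer ellipse a_t = (r₁ + r₂)/2 = 4.617×10⁷ m.
At r₁: circular v_c1 = √(μ/r₁) = 14800 m/s; transfer-periapsis v_p = √[μ(2/r₁ − 1/a_t)] = 19120 m/s.
Δv₁ = v_p − v_c1 = 4314 m/s.
= 4.314 km/s.

Δv ≈ 4.31 km/s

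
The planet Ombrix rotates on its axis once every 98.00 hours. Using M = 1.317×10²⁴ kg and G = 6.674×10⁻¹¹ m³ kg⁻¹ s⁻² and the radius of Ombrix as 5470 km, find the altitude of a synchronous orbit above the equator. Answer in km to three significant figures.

μ = GM = 6.674×10⁻¹¹ × 1.317×10²⁴ = 8.790×10¹³ m³/s².
T = 98.00 hours = 3.528×10⁵ s.
A synchronous orbit has period T, so by Kepler's third law a = (μT²/4π²)^(1/3).
μT²/4π² = 8.790×10¹³ × (3.528×10⁵)² / 39.48 = 2.771×10²³ m³.
a = 6.520×10⁷ m = 65196 km.
Altitude h = a − R = 65196 − 5470 = 59726 km.

h_sync ≈ 59700 km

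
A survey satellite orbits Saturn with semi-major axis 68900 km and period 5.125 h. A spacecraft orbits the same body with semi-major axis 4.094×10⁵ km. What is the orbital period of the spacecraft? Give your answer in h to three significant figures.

Kepler's third law: T² ∝ a³, so T₂ = T₁ (a₂/a₁)^(3/2).
a₂/a₁ = 5.942, (a₂/a₁)^(3/2) = 14.48.
T₂ = 5.125 × 14.48 = 74.23 h.

T₂ ≈ 74.2 h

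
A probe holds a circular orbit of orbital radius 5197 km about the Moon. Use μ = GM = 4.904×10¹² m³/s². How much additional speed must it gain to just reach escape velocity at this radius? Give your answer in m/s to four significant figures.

r = 5197 km = 5.197×10⁶ m.
Circular speed v_c = √(μ/r) = 971.4 m/s.
Escape speed v_esc = √(2μ/r) = √2 × v_c = 1374 m/s.
Δv = v_esc − v_c = 402.4 m/s.

Δv ≈ 402.4 m/s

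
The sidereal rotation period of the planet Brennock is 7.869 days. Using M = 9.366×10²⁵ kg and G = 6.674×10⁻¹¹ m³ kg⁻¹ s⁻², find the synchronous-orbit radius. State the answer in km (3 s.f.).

r_sync ≈ 4.18×10⁵ km

μ = GM = 6.674×10⁻¹¹ × 9.366×10²⁵ = 6.251×10¹⁵ m³/s².
T = 7.869 days = 6.799×10⁵ s.
A synchronous orbit has period T, so by Kepler's third law a = (μT²/4π²)^(1/3).
μT²/4π² = 6.251×10¹⁵ × (6.799×10⁵)² / 39.48 = 7.319×10²⁵ m³.
a = 4.183×10⁸ m = 4.1829×10⁵ km.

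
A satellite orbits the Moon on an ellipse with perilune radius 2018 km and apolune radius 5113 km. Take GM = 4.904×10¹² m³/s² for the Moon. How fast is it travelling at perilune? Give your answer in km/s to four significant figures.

v ≈ 1.867 km/s

Semi-major axis a = (r_p + r_a)/2 = 3565.5 km = 3.566×10⁶ m.
Vis-viva: v² = μ(2/r − 1/a) = 4.904×10¹² × (9.911×10⁻⁷ − 2.805×10⁻⁷) = 3.485×10⁶ m²/s².
v = 1867 m/s = 1.867 km/s.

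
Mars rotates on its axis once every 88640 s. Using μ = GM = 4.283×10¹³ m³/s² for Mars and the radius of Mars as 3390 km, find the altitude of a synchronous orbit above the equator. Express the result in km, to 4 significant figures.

h_sync ≈ 17040 km

A synchronous orbit has period T, so by Kepler's third law a = (μT²/4π²)^(1/3).
μT²/4π² = 4.283×10¹³ × (8.864×10⁴)² / 39.48 = 8.524×10²¹ m³.
a = 2.043×10⁷ m = 20428 km.
Altitude h = a − R = 20428 − 3390 = 17038 km.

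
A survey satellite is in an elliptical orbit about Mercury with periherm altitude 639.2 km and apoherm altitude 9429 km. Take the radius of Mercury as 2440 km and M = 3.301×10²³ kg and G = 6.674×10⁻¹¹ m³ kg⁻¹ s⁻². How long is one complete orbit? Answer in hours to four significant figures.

μ = GM = 6.674×10⁻¹¹ × 3.301×10²³ = 2.203×10¹³ m³/s².
r_p = 2440 + 639.2 = 3079.2 km = 3.0792×10⁶ m.
r_a = 2440 + 9429 = 11869 km = 1.1869×10⁷ m.
Semi-major axis a = (r_p + r_a)/2 = (3079.2 + 11869)/2 = 7474.1 km = 7.474×10⁶ m.
By Kepler's third law T = 2π√(a³/μ) = 2π × 4.353×10³ = 2.735×10⁴ s.
= 7.598 hours.

T ≈ 7.598 hours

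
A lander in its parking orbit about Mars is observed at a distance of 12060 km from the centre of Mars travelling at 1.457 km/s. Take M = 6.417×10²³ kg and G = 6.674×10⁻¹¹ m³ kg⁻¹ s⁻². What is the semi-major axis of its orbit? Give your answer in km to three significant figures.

a ≈ 8600 km

μ = GM = 6.674×10⁻¹¹ × 6.417×10²³ = 4.283×10¹³ m³/s².
r = 1.206×10⁷ m.
Vis-viva rearranged: 1/a = 2/r − v²/μ = 1.658×10⁻⁷ − 4.957×10⁻⁸ = 1.163×10⁻⁷ m⁻¹.
a = 8.601×10⁶ m = 8600.7 km.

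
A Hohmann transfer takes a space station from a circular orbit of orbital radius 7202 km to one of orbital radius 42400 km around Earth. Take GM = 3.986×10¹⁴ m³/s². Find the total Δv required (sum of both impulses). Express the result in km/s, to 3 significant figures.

r₁ = 7202 km = 7.202×10⁶ m.
r₂ = 42400 km = 4.240×10⁷ m.
Transfer ellipse a_t = (r₁ + r₂)/2 = 2.480×10⁷ m.
At r₁: circular v_c1 = √(μ/r₁) = 7439 m/s; transfer-perigee v_p = √[μ(2/r₁ − 1/a_t)] = 9727 m/s.
Δv₁ = v_p − v_c1 = 2288 m/s.
At r₂: circular v_c2 = √(μ/r₂) = 3066 m/s; transfer-apogee v_a = √[μ(2/r₂ − 1/a_t)] = 1652 m/s.
Δv₂ = v_c2 − v_a = 1414 m/s.
Total Δv = Δv₁ + Δv₂ = 3702 m/s = 3.702 km/s.

Δv_total ≈ 3.70 km/s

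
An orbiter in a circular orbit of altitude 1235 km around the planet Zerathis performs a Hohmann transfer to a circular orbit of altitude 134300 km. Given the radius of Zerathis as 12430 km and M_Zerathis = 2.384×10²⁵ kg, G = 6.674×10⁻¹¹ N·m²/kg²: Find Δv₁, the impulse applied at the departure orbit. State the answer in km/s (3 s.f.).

μ = GM = 6.674×10⁻¹¹ × 2.384×10²⁵ = 1.591×10¹⁵ m³/s².
r₁ = 12430 + 1235 = 13665 km = 1.3665×10⁷ m.
r₂ = 12430 + 134300 = 146730 km = 1.4673×10⁸ m.
Transfer ellipse a_t = (r₁ + r₂)/2 = 8.020×10⁷ m.
At r₁: circular v_c1 = √(μ/r₁) = 10790 m/s; transfer-periapsis v_p = √[μ(2/r₁ − 1/a_t)] = 14600 m/s.
Δv₁ = v_p − v_c1 = 3805 m/s.
= 3.805 km/s.

Δv ≈ 3.81 km/s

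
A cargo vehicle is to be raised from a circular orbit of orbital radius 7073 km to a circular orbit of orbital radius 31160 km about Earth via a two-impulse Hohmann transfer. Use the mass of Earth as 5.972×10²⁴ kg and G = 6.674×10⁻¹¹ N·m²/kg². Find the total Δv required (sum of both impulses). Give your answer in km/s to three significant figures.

Δv_total ≈ 3.48 km/s

μ = GM = 6.674×10⁻¹¹ × 5.972×10²⁴ = 3.986×10¹⁴ m³/s².
r₁ = 7073 km = 7.073×10⁶ m.
r₂ = 31160 km = 3.116×10⁷ m.
Transfer ellipse a_t = (r₁ + r₂)/2 = 1.912×10⁷ m.
At r₁: circular v_c1 = √(μ/r₁) = 7507 m/s; transfer-perigee v_p = √[μ(2/r₁ − 1/a_t)] = 9584 m/s.
Δv₁ = v_p − v_c1 = 2077 m/s.
At r₂: circular v_c2 = √(μ/r₂) = 3576 m/s; transfer-apogee v_a = √[μ(2/r₂ − 1/a_t)] = 2175 m/s.
Δv₂ = v_c2 − v_a = 1401 m/s.
Total Δv = Δv₁ + Δv₂ = 3478 m/s = 3.478 km/s.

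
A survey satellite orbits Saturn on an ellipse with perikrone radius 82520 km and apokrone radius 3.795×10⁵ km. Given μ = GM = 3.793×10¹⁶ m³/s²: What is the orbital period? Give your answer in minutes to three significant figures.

Semi-major axis a = (r_p + r_a)/2 = (82520 + 3.7950×10⁵)/2 = 2.3101×10⁵ km = 2.310×10⁸ m.
By Kepler's third law T = 2π√(a³/μ) = 2π × 1.803×10⁴ = 1.133×10⁵ s.
= 1888 minutes.

T ≈ 1890 minutes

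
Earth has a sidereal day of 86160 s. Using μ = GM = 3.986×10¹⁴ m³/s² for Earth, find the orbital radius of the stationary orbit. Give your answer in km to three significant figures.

A synchronous orbit has period T, so by Kepler's third law a = (μT²/4π²)^(1/3).
μT²/4π² = 3.986×10¹⁴ × (8.616×10⁴)² / 39.48 = 7.495×10²² m³.
a = 4.216×10⁷ m = 42163 km.

r_sync ≈ 42200 km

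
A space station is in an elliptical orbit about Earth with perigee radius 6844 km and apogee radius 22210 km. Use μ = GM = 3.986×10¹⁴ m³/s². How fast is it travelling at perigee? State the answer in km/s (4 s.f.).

Semi-major axis a = (r_p + r_a)/2 = 14527 km = 1.453×10⁷ m.
Vis-viva: v² = μ(2/r − 1/a) = 3.986×10¹⁴ × (2.922×10⁻⁷ − 6.884×10⁻⁸) = 8.904×10⁷ m²/s².
v = 9436 m/s = 9.436 km/s.

v ≈ 9.436 km/s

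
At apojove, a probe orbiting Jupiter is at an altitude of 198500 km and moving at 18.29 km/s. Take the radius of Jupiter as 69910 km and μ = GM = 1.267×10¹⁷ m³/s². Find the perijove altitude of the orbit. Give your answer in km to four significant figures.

perijove altitude ≈ 77390 km

r_a = 69910 + 198500 = 2.6841×10⁵ km = 2.684×10⁸ m.
Specific energy ε = v²/2 − μ/r = -3.048×10⁸ J/kg, so a = −μ/(2ε) = 2.079×10⁸ m.
The apsides satisfy r_p + r_a = 2a, so the perijove radius is 2a − r_a = 1.473×10⁸ m = 1.4730×10⁵ km.
Perijove altitude = 1.4730×10⁵ − 69910 = 77394 km.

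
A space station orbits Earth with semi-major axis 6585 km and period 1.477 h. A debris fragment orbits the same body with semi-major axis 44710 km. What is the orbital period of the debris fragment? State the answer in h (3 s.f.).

T₂ ≈ 26.1 h

Kepler's third law: T² ∝ a³, so T₂ = T₁ (a₂/a₁)^(3/2).
a₂/a₁ = 6.790, (a₂/a₁)^(3/2) = 17.69.
T₂ = 1.477 × 17.69 = 26.13 h.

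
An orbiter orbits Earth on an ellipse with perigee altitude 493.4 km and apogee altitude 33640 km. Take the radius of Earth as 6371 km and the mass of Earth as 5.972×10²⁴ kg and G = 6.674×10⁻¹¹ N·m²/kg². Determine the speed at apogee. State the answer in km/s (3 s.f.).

μ = GM = 6.674×10⁻¹¹ × 5.972×10²⁴ = 3.986×10¹⁴ m³/s².
r_p = 6371 + 493.4 = 6864.4 km = 6.8644×10⁶ m.
r_a = 6371 + 33640 = 40011 km = 4.0011×10⁷ m.
Semi-major axis a = (r_p + r_a)/2 = 23438 km = 2.344×10⁷ m.
Vis-viva: v² = μ(2/r − 1/a) = 3.986×10¹⁴ × (4.999×10⁻⁸ − 4.267×10⁻⁸) = 2.918×10⁶ m²/s².
v = 1708 m/s = 1.708 km/s.

v ≈ 1.71 km/s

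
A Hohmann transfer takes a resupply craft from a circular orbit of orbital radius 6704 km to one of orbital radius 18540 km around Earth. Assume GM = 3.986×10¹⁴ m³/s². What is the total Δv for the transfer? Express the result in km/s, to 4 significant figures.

r₁ = 6704 km = 6.704×10⁶ m.
r₂ = 18540 km = 1.854×10⁷ m.
Transfer ellipse a_t = (r₁ + r₂)/2 = 1.262×10⁷ m.
At r₁: circular v_c1 = √(μ/r₁) = 7711 m/s; transfer-perigee v_p = √[μ(2/r₁ − 1/a_t)] = 9345 m/s.
Δv₁ = v_p − v_c1 = 1634 m/s.
At r₂: circular v_c2 = √(μ/r₂) = 4637 m/s; transfer-apogee v_a = √[μ(2/r₂ − 1/a_t)] = 3379 m/s.
Δv₂ = v_c2 − v_a = 1258 m/s.
Total Δv = Δv₁ + Δv₂ = 2892 m/s = 2.892 km/s.

Δv_total ≈ 2.892 km/s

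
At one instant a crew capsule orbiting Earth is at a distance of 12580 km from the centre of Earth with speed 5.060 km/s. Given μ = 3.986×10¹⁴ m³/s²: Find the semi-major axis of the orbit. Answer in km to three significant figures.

r = 1.258×10⁷ m.
Vis-viva rearranged: 1/a = 2/r − v²/μ = 1.590×10⁻⁷ − 6.423×10⁻⁸ = 9.475×10⁻⁸ m⁻¹.
a = 1.055×10⁷ m = 10554 km.

a ≈ 10600 km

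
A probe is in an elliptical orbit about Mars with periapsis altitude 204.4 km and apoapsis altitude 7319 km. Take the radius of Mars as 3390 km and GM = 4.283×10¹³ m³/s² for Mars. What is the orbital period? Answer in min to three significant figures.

r_p = 3390 + 204.4 = 3594.4 km = 3.5944×10⁶ m.
r_a = 3390 + 7319 = 10709 km = 1.0709×10⁷ m.
Semi-major axis a = (r_p + r_a)/2 = (3594.4 + 10709)/2 = 7151.7 km = 7.152×10⁶ m.
By Kepler's third law T = 2π√(a³/μ) = 2π × 2.922×10³ = 1.836×10⁴ s.
= 306.0 min.

T ≈ 306 min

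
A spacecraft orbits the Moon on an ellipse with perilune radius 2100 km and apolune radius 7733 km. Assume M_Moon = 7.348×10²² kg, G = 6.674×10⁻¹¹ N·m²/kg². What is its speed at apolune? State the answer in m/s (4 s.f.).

v ≈ 520.5 m/s

μ = GM = 6.674×10⁻¹¹ × 7.348×10²² = 4.904×10¹² m³/s².
Semi-major axis a = (r_p + r_a)/2 = 4916.5 km = 4.916×10⁶ m.
Vis-viva: v² = μ(2/r − 1/a) = 4.904×10¹² × (2.586×10⁻⁷ − 2.034×10⁻⁷) = 2.709×10⁵ m²/s².
v = 520.5 m/s.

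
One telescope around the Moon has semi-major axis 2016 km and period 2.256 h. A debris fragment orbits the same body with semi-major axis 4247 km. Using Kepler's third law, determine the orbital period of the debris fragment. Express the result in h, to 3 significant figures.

T₂ ≈ 6.90 h

Kepler's third law: T² ∝ a³, so T₂ = T₁ (a₂/a₁)^(3/2).
a₂/a₁ = 2.107, (a₂/a₁)^(3/2) = 3.058.
T₂ = 2.256 × 3.058 = 6.898 h.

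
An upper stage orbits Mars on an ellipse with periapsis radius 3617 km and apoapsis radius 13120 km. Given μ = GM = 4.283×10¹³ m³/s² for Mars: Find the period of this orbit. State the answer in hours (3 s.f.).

T ≈ 6.46 hours

Semi-major axis a = (r_p + r_a)/2 = (3617.0 + 13120)/2 = 8368.5 km = 8.368×10⁶ m.
By Kepler's third law T = 2π√(a³/μ) = 2π × 3.699×10³ = 2.324×10⁴ s.
= 6.456 hours.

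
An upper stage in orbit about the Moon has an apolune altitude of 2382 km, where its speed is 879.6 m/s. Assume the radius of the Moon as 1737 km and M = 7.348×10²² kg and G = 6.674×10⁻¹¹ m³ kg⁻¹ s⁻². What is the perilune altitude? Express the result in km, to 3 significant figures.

perilune altitude ≈ 246 km

μ = GM = 6.674×10⁻¹¹ × 7.348×10²² = 4.904×10¹² m³/s².
r_a = 1737 + 2382 = 4119.0 km = 4.119×10⁶ m.
Specific energy ε = v²/2 − μ/r = -8.037×10⁵ J/kg, so a = −μ/(2ε) = 3.051×10⁶ m.
The apsides satisfy r_p + r_a = 2a, so the perilune radius is 2a − r_a = 1.983×10⁶ m = 1982.5 km.
Perilune altitude = 1982.5 − 1737 = 245.50 km.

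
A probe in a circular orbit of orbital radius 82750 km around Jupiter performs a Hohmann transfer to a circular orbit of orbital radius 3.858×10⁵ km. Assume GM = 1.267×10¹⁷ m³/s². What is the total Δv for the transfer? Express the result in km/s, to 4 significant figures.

r₁ = 82750 km = 8.275×10⁷ m.
r₂ = 3.858×10⁵ km = 3.858×10⁸ m.
Transfer ellipse a_t = (r₁ + r₂)/2 = 2.343×10⁸ m.
At r₁: circular v_c1 = √(μ/r₁) = 39130 m/s; transfer-perijove v_p = √[μ(2/r₁ − 1/a_t)] = 50210 m/s.
Δv₁ = v_p − v_c1 = 11080 m/s.
At r₂: circular v_c2 = √(μ/r₂) = 18120 m/s; transfer-apojove v_a = √[μ(2/r₂ − 1/a_t)] = 10770 m/s.
Δv₂ = v_c2 − v_a = 7352 m/s.
Total Δv = Δv₁ + Δv₂ = 18440 m/s = 18.44 km/s.

Δv_total ≈ 18.44 km/s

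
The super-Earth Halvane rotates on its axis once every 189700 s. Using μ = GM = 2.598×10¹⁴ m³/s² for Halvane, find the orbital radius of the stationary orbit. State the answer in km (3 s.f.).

A synchronous orbit has period T, so by Kepler's third law a = (μT²/4π²)^(1/3).
μT²/4π² = 2.598×10¹⁴ × (1.897×10⁵)² / 39.48 = 2.368×10²³ m³.
a = 6.187×10⁷ m = 61869 km.

r_sync ≈ 61900 km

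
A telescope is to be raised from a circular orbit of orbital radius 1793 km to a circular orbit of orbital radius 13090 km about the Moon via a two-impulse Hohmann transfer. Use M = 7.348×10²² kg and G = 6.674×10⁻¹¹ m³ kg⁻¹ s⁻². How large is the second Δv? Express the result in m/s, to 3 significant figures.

μ = GM = 6.674×10⁻¹¹ × 7.348×10²² = 4.904×10¹² m³/s².
r₁ = 1793 km = 1.793×10⁶ m.
r₂ = 13090 km = 1.309×10⁷ m.
Transfer ellipse a_t = (r₁ + r₂)/2 = 7.442×10⁶ m.
At r₁: circular v_c1 = √(μ/r₁) = 1654 m/s; transfer-perilune v_p = √[μ(2/r₁ − 1/a_t)] = 2193 m/s.
At r₂: circular v_c2 = √(μ/r₂) = 612.1 m/s; transfer-apolune v_a = √[μ(2/r₂ − 1/a_t)] = 300.4 m/s.
Δv₂ = v_c2 − v_a = 311.6 m/s.

Δv ≈ 312 m/s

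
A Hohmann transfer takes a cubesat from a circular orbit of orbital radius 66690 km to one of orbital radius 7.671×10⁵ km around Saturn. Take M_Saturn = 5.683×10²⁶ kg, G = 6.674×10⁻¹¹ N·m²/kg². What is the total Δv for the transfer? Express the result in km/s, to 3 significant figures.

μ = GM = 6.674×10⁻¹¹ × 5.683×10²⁶ = 3.793×10¹⁶ m³/s².
r₁ = 66690 km = 6.669×10⁷ m.
r₂ = 7.671×10⁵ km = 7.671×10⁸ m.
Transfer ellipse a_t = (r₁ + r₂)/2 = 4.169×10⁸ m.
At r₁: circular v_c1 = √(μ/r₁) = 23850 m/s; transfer-perikrone v_p = √[μ(2/r₁ − 1/a_t)] = 32350 m/s.
Δv₁ = v_p − v_c1 = 8501 m/s.
At r₂: circular v_c2 = √(μ/r₂) = 7032 m/s; transfer-apokrone v_a = √[μ(2/r₂ − 1/a_t)] = 2812 m/s.
Δv₂ = v_c2 − v_a = 4219 m/s.
Total Δv = Δv₁ + Δv₂ = 12720 m/s = 12.72 km/s.

Δv_total ≈ 12.7 km/s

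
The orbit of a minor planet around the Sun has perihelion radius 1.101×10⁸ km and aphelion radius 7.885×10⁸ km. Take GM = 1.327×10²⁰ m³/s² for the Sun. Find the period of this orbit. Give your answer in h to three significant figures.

Semi-major axis a = (r_p + r_a)/2 = (1.1010×10⁸ + 7.8850×10⁸)/2 = 4.4930×10⁸ km = 4.493×10¹¹ m.
By Kepler's third law T = 2π√(a³/μ) = 2π × 2.614×10⁷ = 1.643×10⁸ s.
= 45630 h.

T ≈ 45600 h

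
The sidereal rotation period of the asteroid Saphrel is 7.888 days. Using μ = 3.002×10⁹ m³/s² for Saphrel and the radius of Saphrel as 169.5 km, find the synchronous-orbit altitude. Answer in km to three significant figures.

T = 7.888 days = 6.815×10⁵ s.
A synchronous orbit has period T, so by Kepler's third law a = (μT²/4π²)^(1/3).
μT²/4π² = 3.002×10⁹ × (6.815×10⁵)² / 39.48 = 3.532×10¹⁹ m³.
a = 3.281×10⁶ m = 3281.0 km.
Altitude h = a − R = 3281.0 − 169.5 = 3111.5 km.

h_sync ≈ 3110 km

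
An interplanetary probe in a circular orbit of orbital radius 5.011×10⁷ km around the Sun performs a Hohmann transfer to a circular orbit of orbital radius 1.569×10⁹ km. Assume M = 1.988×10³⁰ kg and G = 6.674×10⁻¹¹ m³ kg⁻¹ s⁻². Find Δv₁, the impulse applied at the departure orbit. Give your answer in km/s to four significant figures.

Δv ≈ 20.18 km/s

μ = GM = 6.674×10⁻¹¹ × 1.988×10³⁰ = 1.327×10²⁰ m³/s².
r₁ = 5.011×10⁷ km = 5.011×10¹⁰ m.
r₂ = 1.569×10⁹ km = 1.569×10¹² m.
Transfer ellipse a_t = (r₁ + r₂)/2 = 8.096×10¹¹ m.
At r₁: circular v_c1 = √(μ/r₁) = 51460 m/s; transfer-perihelion v_p = √[μ(2/r₁ − 1/a_t)] = 71640 m/s.
Δv₁ = v_p − v_c1 = 20180 m/s.
= 20.18 km/s.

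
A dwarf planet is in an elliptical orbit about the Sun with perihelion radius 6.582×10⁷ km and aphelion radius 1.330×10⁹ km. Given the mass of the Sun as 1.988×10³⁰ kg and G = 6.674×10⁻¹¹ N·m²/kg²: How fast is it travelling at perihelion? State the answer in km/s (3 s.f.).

μ = GM = 6.674×10⁻¹¹ × 1.988×10³⁰ = 1.327×10²⁰ m³/s².
Semi-major axis a = (r_p + r_a)/2 = 6.9791×10⁸ km = 6.979×10¹¹ m.
Vis-viva: v² = μ(2/r − 1/a) = 1.327×10²⁰ × (3.039×10⁻¹¹ − 1.433×10⁻¹²) = 3.841×10⁹ m²/s².
v = 61980 m/s = 61.98 km/s.

v ≈ 62.0 km/s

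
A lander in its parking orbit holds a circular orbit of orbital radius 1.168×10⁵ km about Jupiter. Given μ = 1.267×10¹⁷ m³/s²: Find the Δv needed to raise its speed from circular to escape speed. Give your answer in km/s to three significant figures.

Δv ≈ 13.6 km/s

r = 1.168×10⁵ km = 1.168×10⁸ m.
Circular speed v_c = √(μ/r) = 32940 m/s.
Escape speed v_esc = √(2μ/r) = √2 × v_c = 46580 m/s.
Δv = v_esc − v_c = 13640 m/s = 13.64 km/s.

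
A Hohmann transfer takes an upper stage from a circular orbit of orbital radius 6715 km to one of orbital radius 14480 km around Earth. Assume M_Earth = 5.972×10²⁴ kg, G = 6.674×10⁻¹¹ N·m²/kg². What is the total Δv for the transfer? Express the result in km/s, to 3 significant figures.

Δv_total ≈ 2.37 km/s

μ = GM = 6.674×10⁻¹¹ × 5.972×10²⁴ = 3.986×10¹⁴ m³/s².
r₁ = 6715 km = 6.715×10⁶ m.
r₂ = 14480 km = 1.448×10⁷ m.
Transfer ellipse a_t = (r₁ + r₂)/2 = 1.060×10⁷ m.
At r₁: circular v_c1 = √(μ/r₁) = 7704 m/s; transfer-perigee v_p = √[μ(2/r₁ − 1/a_t)] = 9006 m/s.
Δv₁ = v_p − v_c1 = 1301 m/s.
At r₂: circular v_c2 = √(μ/r₂) = 5246 m/s; transfer-apogee v_a = √[μ(2/r₂ − 1/a_t)] = 4176 m/s.
Δv₂ = v_c2 − v_a = 1070 m/s.
Total Δv = Δv₁ + Δv₂ = 2372 m/s = 2.372 km/s.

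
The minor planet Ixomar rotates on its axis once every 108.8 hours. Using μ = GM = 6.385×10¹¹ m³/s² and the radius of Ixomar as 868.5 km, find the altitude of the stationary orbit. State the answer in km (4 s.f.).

T = 108.8 hours = 3.917×10⁵ s.
A synchronous orbit has period T, so by Kepler's third law a = (μT²/4π²)^(1/3).
μT²/4π² = 6.385×10¹¹ × (3.917×10⁵)² / 39.48 = 2.481×10²¹ m³.
a = 1.354×10⁷ m = 13538 km.
Altitude h = a − R = 13538 − 868.5 = 12670 km.

h_sync ≈ 12670 km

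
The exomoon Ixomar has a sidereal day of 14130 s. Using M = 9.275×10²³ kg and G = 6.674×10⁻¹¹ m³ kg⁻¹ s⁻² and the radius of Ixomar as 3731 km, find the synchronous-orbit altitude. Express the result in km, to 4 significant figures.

μ = GM = 6.674×10⁻¹¹ × 9.275×10²³ = 6.190×10¹³ m³/s².
A synchronous orbit has period T, so by Kepler's third law a = (μT²/4π²)^(1/3).
μT²/4π² = 6.190×10¹³ × (1.413×10⁴)² / 39.48 = 3.131×10²⁰ m³.
a = 6.790×10⁶ m = 6790.1 km.
Altitude h = a − R = 6790.1 − 3731 = 3059.1 km.

h_sync ≈ 3059 km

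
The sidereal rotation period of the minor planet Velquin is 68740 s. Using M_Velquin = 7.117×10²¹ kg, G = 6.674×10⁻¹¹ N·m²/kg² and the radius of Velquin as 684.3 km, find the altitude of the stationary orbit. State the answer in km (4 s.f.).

μ = GM = 6.674×10⁻¹¹ × 7.117×10²¹ = 4.750×10¹¹ m³/s².
A synchronous orbit has period T, so by Kepler's third law a = (μT²/4π²)^(1/3).
μT²/4π² = 4.750×10¹¹ × (6.874×10⁴)² / 39.48 = 5.685×10¹⁹ m³.
a = 3.845×10⁶ m = 3845.2 km.
Altitude h = a − R = 3845.2 − 684.3 = 3160.9 km.

h_sync ≈ 3161 km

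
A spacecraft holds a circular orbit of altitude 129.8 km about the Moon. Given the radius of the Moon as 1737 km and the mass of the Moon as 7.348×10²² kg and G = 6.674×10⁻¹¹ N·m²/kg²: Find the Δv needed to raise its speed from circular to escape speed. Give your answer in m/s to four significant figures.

μ = GM = 6.674×10⁻¹¹ × 7.348×10²² = 4.904×10¹² m³/s².
r = 1737 + 129.8 = 1866.8 km = 1.8668×10⁶ m.
Circular speed v_c = √(μ/r) = 1621 m/s.
Escape speed v_esc = √(2μ/r) = √2 × v_c = 2292 m/s.
Δv = v_esc − v_c = 671.4 m/s.

Δv ≈ 671.4 m/s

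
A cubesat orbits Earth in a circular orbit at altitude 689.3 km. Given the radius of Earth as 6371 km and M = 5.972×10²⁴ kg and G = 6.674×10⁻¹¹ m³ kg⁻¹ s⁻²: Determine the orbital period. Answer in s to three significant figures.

T ≈ 5900 s

μ = GM = 6.674×10⁻¹¹ × 5.972×10²⁴ = 3.986×10¹⁴ m³/s².
r = 6371 + 689.3 = 7060.3 km = 7.0603×10⁶ m.
Kepler's third law: T = 2π√(r³/μ) = 2π√((7.060×10⁶)³ / 3.986×10¹⁴).
r³/μ = 8.830×10⁵ s², so T = 2π × 9.397×10² = 5.904×10³ s.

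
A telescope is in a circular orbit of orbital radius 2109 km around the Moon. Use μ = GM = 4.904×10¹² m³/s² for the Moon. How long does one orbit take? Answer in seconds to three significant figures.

r = 2109 km = 2.109×10⁶ m.
Kepler's third law: T = 2π√(r³/μ) = 2π√((2.109×10⁶)³ / 4.904×10¹²).
r³/μ = 1.913×10⁶ s², so T = 2π × 1.383×10³ = 8.690×10³ s.

T ≈ 8690 seconds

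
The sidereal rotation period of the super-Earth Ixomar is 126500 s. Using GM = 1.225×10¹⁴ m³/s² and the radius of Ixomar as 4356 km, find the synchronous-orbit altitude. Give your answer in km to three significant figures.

h_sync ≈ 32400 km

A synchronous orbit has period T, so by Kepler's third law a = (μT²/4π²)^(1/3).
μT²/4π² = 1.225×10¹⁴ × (1.265×10⁵)² / 39.48 = 4.965×10²² m³.
a = 3.676×10⁷ m = 36755 km.
Altitude h = a − R = 36755 − 4356 = 32399 km.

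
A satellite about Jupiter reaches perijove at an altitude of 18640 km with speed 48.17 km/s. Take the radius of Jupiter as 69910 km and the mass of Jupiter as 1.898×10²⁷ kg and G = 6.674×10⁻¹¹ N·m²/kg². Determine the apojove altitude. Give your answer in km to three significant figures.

μ = GM = 6.674×10⁻¹¹ × 1.898×10²⁷ = 1.267×10¹⁷ m³/s².
r_p = 69910 + 18640 = 88550 km = 8.855×10⁷ m.
Specific energy ε = v²/2 − μ/r = -2.703×10⁸ J/kg, so a = −μ/(2ε) = 2.343×10⁸ m.
The apsides satisfy r_p + r_a = 2a, so the apojove radius is 2a − r_p = 3.800×10⁸ m = 3.8001×10⁵ km.
Apojove altitude = 3.8001×10⁵ − 69910 = 3.1010×10⁵ km.

apojove altitude ≈ 3.10×10⁵ km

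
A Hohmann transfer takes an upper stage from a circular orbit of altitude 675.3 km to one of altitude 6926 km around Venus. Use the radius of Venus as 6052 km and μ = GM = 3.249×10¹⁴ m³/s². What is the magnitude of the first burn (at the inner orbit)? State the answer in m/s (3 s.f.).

Δv ≈ 1030 m/s

r₁ = 6052 + 675.3 = 6727.3 km = 6.7273×10⁶ m.
r₂ = 6052 + 6926 = 12978 km = 1.2978×10⁷ m.
Transfer ellipse a_t = (r₁ + r₂)/2 = 9.853×10⁶ m.
At r₁: circular v_c1 = √(μ/r₁) = 6950 m/s; transfer-periapsis v_p = √[μ(2/r₁ − 1/a_t)] = 7976 m/s.
Δv₁ = v_p − v_c1 = 1026 m/s.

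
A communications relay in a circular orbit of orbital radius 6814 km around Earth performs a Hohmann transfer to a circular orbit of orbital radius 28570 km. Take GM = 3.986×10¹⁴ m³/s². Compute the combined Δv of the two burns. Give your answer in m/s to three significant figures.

Δv_total ≈ 3490 m/s

r₁ = 6814 km = 6.814×10⁶ m.
r₂ = 28570 km = 2.857×10⁷ m.
Transfer ellipse a_t = (r₁ + r₂)/2 = 1.769×10⁷ m.
At r₁: circular v_c1 = √(μ/r₁) = 7648 m/s; transfer-perigee v_p = √[μ(2/r₁ − 1/a_t)] = 9719 m/s.
Δv₁ = v_p − v_c1 = 2071 m/s.
At r₂: circular v_c2 = √(μ/r₂) = 3735 m/s; transfer-apogee v_a = √[μ(2/r₂ − 1/a_t)] = 2318 m/s.
Δv₂ = v_c2 − v_a = 1417 m/s.
Total Δv = Δv₁ + Δv₂ = 3488 m/s.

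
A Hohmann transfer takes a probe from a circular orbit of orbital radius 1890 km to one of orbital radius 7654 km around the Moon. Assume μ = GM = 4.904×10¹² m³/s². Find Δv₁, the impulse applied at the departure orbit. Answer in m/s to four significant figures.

r₁ = 1890 km = 1.890×10⁶ m.
r₂ = 7654 km = 7.654×10⁶ m.
Transfer ellipse a_t = (r₁ + r₂)/2 = 4.772×10⁶ m.
At r₁: circular v_c1 = √(μ/r₁) = 1611 m/s; transfer-perilune v_p = √[μ(2/r₁ − 1/a_t)] = 2040 m/s.
Δv₁ = v_p − v_c1 = 429.2 m/s.

Δv ≈ 429.2 m/s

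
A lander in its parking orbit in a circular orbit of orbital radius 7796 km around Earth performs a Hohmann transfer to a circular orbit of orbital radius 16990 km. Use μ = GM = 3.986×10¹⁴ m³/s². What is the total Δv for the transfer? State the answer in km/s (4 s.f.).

r₁ = 7796 km = 7.796×10⁶ m.
r₂ = 16990 km = 1.699×10⁷ m.
Transfer ellipse a_t = (r₁ + r₂)/2 = 1.239×10⁷ m.
At r₁: circular v_c1 = √(μ/r₁) = 7150 m/s; transfer-perigee v_p = √[μ(2/r₁ − 1/a_t)] = 8372 m/s.
Δv₁ = v_p − v_c1 = 1222 m/s.
At r₂: circular v_c2 = √(μ/r₂) = 4844 m/s; transfer-apogee v_a = √[μ(2/r₂ − 1/a_t)] = 3842 m/s.
Δv₂ = v_c2 − v_a = 1002 m/s.
Total Δv = Δv₁ + Δv₂ = 2224 m/s = 2.224 km/s.

Δv_total ≈ 2.224 km/s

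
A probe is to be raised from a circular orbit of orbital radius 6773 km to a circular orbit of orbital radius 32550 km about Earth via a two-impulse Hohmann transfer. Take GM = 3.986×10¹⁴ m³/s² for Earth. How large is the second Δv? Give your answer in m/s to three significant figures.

Δv ≈ 1450 m/s

r₁ = 6773 km = 6.773×10⁶ m.
r₂ = 32550 km = 3.255×10⁷ m.
Transfer ellipse a_t = (r₁ + r₂)/2 = 1.966×10⁷ m.
At r₁: circular v_c1 = √(μ/r₁) = 7671 m/s; transfer-perigee v_p = √[μ(2/r₁ − 1/a_t)] = 9871 m/s.
At r₂: circular v_c2 = √(μ/r₂) = 3499 m/s; transfer-apogee v_a = √[μ(2/r₂ − 1/a_t)] = 2054 m/s.
Δv₂ = v_c2 − v_a = 1446 m/s.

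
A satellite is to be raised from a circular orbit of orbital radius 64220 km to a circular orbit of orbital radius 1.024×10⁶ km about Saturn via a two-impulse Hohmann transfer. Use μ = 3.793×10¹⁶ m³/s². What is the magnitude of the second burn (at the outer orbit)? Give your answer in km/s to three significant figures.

Δv ≈ 4.00 km/s

r₁ = 64220 km = 6.422×10⁷ m.
r₂ = 1.024×10⁶ km = 1.024×10⁹ m.
Transfer ellipse a_t = (r₁ + r₂)/2 = 5.441×10⁸ m.
At r₁: circular v_c1 = √(μ/r₁) = 24300 m/s; transfer-perikrone v_p = √[μ(2/r₁ − 1/a_t)] = 33340 m/s.
At r₂: circular v_c2 = √(μ/r₂) = 6086 m/s; transfer-apokrone v_a = √[μ(2/r₂ − 1/a_t)] = 2091 m/s.
Δv₂ = v_c2 − v_a = 3995 m/s.
= 3.995 km/s.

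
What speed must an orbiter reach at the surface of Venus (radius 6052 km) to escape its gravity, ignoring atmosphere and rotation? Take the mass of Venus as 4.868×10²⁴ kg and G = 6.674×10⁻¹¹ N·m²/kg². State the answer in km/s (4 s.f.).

μ = GM = 6.674×10⁻¹¹ × 4.868×10²⁴ = 3.249×10¹⁴ m³/s².
r = R = 6.052×10⁶ m.
Escape speed v_esc = √(2μ/r) = √(2 × 3.249×10¹⁴ / 6.052×10⁶) = √(1.074×10⁸) = 10360 m/s.
= 10.36 km/s.

v_esc ≈ 10.36 km/s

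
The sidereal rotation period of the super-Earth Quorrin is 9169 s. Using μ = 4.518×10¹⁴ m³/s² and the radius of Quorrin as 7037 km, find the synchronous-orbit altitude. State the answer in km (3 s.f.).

A synchronous orbit has period T, so by Kepler's third law a = (μT²/4π²)^(1/3).
μT²/4π² = 4.518×10¹⁴ × (9.169×10³)² / 39.48 = 9.621×10²⁰ m³.
a = 9.872×10⁶ m = 9872.1 km.
Altitude h = a − R = 9872.1 − 7037 = 2835.1 km.

h_sync ≈ 2840 km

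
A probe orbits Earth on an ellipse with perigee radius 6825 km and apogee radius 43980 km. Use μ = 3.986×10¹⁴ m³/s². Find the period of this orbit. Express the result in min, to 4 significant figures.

Semi-major axis a = (r_p + r_a)/2 = (6825.0 + 43980)/2 = 25402 km = 2.540×10⁷ m.
By Kepler's third law T = 2π√(a³/μ) = 2π × 6.413×10³ = 4.029×10⁴ s.
= 671.5 min.

T ≈ 671.5 min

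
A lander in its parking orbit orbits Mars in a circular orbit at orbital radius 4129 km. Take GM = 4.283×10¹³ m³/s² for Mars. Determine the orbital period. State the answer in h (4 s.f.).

T ≈ 2.238 h

r = 4129 km = 4.129×10⁶ m.
Kepler's third law: T = 2π√(r³/μ) = 2π√((4.129×10⁶)³ / 4.283×10¹³).
r³/μ = 1.644×10⁶ s², so T = 2π × 1.282×10³ = 8.055×10³ s.
Converting: 8.055×10³ s ÷ 3600 = 2.238 h.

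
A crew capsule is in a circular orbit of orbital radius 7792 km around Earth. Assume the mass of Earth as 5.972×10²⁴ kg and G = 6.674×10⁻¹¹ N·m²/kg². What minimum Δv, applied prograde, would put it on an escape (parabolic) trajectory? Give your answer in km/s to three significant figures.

μ = GM = 6.674×10⁻¹¹ × 5.972×10²⁴ = 3.986×10¹⁴ m³/s².
r = 7792 km = 7.792×10⁶ m.
Circular speed v_c = √(μ/r) = 7152 m/s.
Escape speed v_esc = √(2μ/r) = √2 × v_c = 10110 m/s.
Δv = v_esc − v_c = 2962 m/s = 2.962 km/s.

Δv ≈ 2.96 km/s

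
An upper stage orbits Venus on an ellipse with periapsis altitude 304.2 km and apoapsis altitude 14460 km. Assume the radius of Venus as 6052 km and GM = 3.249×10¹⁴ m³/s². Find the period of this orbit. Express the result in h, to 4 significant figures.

r_p = 6052 + 304.2 = 6356.2 km = 6.3562×10⁶ m.
r_a = 6052 + 14460 = 20512 km = 2.0512×10⁷ m.
Semi-major axis a = (r_p + r_a)/2 = (6356.2 + 20512)/2 = 13434 km = 1.343×10⁷ m.
By Kepler's third law T = 2π√(a³/μ) = 2π × 2.732×10³ = 1.716×10⁴ s.
= 4.768 h.

T ≈ 4.768 h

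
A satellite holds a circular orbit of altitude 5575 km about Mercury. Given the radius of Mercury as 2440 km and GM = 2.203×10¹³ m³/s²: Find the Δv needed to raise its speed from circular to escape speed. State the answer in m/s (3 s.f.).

Δv ≈ 687 m/s

r = 2440 + 5575 = 8015.0 km = 8.0150×10⁶ m.
Circular speed v_c = √(μ/r) = 1658 m/s.
Escape speed v_esc = √(2μ/r) = √2 × v_c = 2345 m/s.
Δv = v_esc − v_c = 686.7 m/s.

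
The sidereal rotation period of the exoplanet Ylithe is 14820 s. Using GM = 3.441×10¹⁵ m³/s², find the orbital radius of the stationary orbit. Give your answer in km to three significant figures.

r_sync ≈ 26800 km

A synchronous orbit has period T, so by Kepler's third law a = (μT²/4π²)^(1/3).
μT²/4π² = 3.441×10¹⁵ × (1.482×10⁴)² / 39.48 = 1.914×10²² m³.
a = 2.675×10⁷ m = 26751 km.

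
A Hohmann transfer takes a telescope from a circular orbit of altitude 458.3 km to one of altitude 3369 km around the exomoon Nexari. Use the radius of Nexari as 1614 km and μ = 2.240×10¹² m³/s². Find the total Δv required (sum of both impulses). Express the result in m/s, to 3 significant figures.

r₁ = 1614 + 458.3 = 2072.3 km = 2.0723×10⁶ m.
r₂ = 1614 + 3369 = 4983.0 km = 4.9830×10⁶ m.
Transfer ellipse a_t = (r₁ + r₂)/2 = 3.528×10⁶ m.
At r₁: circular v_c1 = √(μ/r₁) = 1040 m/s; transfer-periapsis v_p = √[μ(2/r₁ − 1/a_t)] = 1236 m/s.
Δv₁ = v_p − v_c1 = 196.0 m/s.
At r₂: circular v_c2 = √(μ/r₂) = 670.5 m/s; transfer-apoapsis v_a = √[μ(2/r₂ − 1/a_t)] = 513.9 m/s.
Δv₂ = v_c2 − v_a = 156.6 m/s.
Total Δv = Δv₁ + Δv₂ = 352.6 m/s.

Δv_total ≈ 353 m/s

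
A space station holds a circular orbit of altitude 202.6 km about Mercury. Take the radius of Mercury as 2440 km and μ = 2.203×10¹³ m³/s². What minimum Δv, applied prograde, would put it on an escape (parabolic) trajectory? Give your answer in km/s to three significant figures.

r = 2440 + 202.6 = 2642.6 km = 2.6426×10⁶ m.
Circular speed v_c = √(μ/r) = 2887 m/s.
Escape speed v_esc = √(2μ/r) = √2 × v_c = 4083 m/s.
Δv = v_esc − v_c = 1196 m/s = 1.196 km/s.

Δv ≈ 1.20 km/s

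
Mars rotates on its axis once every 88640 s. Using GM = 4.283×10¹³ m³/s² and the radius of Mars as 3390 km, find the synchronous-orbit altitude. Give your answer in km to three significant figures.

h_sync ≈ 17000 km

A synchronous orbit has period T, so by Kepler's third law a = (μT²/4π²)^(1/3).
μT²/4π² = 4.283×10¹³ × (8.864×10⁴)² / 39.48 = 8.524×10²¹ m³.
a = 2.043×10⁷ m = 20428 km.
Altitude h = a − R = 20428 − 3390 = 17038 km.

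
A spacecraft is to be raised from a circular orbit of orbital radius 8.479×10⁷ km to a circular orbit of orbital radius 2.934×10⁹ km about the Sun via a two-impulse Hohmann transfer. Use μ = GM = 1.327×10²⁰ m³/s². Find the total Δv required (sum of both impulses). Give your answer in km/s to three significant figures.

r₁ = 8.479×10⁷ km = 8.479×10¹⁰ m.
r₂ = 2.934×10⁹ km = 2.934×10¹² m.
Transfer ellipse a_t = (r₁ + r₂)/2 = 1.509×10¹² m.
At r₁: circular v_c1 = √(μ/r₁) = 39560 m/s; transfer-perihelion v_p = √[μ(2/r₁ − 1/a_t)] = 55160 m/s.
Δv₁ = v_p − v_c1 = 15600 m/s.
At r₂: circular v_c2 = √(μ/r₂) = 6725 m/s; transfer-aphelion v_a = √[μ(2/r₂ − 1/a_t)] = 1594 m/s.
Δv₂ = v_c2 − v_a = 5131 m/s.
Total Δv = Δv₁ + Δv₂ = 20730 m/s = 20.73 km/s.

Δv_total ≈ 20.7 km/s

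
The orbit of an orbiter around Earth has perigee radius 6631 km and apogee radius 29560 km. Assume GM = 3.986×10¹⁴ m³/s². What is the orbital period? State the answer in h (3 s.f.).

T ≈ 6.73 h

Semi-major axis a = (r_p + r_a)/2 = (6631.0 + 29560)/2 = 18096 km = 1.810×10⁷ m.
By Kepler's third law T = 2π√(a³/μ) = 2π × 3.856×10³ = 2.423×10⁴ s.
= 6.729 h.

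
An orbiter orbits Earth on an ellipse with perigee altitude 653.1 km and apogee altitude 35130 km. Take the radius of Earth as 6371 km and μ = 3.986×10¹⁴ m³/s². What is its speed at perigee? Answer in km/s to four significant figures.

r_p = 6371 + 653.1 = 7024.1 km = 7.0241×10⁶ m.
r_a = 6371 + 35130 = 41501 km = 4.1501×10⁷ m.
Semi-major axis a = (r_p + r_a)/2 = 24263 km = 2.426×10⁷ m.
Vis-viva: v² = μ(2/r − 1/a) = 3.986×10¹⁴ × (2.847×10⁻⁷ − 4.122×10⁻⁸) = 9.707×10⁷ m²/s².
v = 9852 m/s = 9.852 km/s.

v ≈ 9.852 km/s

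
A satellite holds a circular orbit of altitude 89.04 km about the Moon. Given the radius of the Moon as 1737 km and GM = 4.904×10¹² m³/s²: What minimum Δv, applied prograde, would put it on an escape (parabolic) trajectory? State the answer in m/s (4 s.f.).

Δv ≈ 678.8 m/s

r = 1737 + 89.04 = 1826.0 km = 1.8260×10⁶ m.
Circular speed v_c = √(μ/r) = 1639 m/s.
Escape speed v_esc = √(2μ/r) = √2 × v_c = 2318 m/s.
Δv = v_esc − v_c = 678.8 m/s.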